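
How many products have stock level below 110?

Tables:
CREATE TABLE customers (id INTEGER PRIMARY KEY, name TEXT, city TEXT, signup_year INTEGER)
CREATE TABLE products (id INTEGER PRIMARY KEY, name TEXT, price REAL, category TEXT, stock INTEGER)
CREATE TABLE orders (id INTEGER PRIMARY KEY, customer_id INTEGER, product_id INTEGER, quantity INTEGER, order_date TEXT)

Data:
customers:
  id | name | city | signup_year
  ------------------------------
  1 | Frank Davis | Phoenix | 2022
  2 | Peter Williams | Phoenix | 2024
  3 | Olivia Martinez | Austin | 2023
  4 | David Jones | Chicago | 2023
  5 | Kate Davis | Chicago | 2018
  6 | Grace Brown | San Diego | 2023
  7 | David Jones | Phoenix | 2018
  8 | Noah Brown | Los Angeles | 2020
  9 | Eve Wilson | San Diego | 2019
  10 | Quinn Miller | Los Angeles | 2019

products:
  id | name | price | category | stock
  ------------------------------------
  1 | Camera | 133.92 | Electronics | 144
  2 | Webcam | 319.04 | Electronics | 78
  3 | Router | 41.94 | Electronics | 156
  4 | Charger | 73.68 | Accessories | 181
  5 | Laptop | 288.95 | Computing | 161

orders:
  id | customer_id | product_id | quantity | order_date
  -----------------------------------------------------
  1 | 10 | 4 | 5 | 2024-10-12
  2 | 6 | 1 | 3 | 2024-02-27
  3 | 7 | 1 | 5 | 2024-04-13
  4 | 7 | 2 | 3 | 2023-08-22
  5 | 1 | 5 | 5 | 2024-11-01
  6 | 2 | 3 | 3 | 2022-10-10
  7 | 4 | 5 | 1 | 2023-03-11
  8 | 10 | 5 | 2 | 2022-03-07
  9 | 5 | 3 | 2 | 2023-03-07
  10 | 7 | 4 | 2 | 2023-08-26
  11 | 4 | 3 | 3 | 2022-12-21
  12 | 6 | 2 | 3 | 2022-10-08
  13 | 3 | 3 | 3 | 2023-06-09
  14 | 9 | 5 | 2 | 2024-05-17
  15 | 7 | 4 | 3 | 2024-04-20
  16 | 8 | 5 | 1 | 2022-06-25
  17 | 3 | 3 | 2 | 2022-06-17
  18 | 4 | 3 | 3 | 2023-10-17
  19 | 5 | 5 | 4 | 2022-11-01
SELECT COUNT(*) FROM products WHERE stock < 110

Execution result:
1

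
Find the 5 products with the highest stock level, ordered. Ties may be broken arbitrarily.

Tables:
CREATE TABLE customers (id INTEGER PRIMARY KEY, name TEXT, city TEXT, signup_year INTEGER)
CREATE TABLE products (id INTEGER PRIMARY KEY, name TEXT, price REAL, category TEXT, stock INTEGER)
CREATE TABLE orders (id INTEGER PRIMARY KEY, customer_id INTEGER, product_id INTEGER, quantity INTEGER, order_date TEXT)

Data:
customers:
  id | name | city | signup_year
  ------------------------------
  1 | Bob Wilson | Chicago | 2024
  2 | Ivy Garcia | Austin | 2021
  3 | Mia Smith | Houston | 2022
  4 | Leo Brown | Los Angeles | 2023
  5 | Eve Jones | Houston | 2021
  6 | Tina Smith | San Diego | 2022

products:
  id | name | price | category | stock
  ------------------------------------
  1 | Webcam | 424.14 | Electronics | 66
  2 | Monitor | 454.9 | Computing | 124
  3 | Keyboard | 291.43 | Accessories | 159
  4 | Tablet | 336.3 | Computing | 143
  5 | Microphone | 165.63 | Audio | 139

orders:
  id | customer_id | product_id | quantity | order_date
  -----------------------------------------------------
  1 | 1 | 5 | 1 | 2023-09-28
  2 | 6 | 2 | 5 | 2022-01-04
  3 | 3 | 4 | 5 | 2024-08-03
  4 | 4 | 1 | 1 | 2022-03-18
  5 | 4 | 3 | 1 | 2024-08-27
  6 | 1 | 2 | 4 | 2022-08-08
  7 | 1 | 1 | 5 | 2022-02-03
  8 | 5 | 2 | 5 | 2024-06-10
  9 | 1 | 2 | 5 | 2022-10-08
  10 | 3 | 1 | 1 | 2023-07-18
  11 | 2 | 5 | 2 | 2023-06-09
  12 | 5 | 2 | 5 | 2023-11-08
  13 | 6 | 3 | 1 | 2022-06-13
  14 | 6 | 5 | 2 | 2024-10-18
SELECT name, stock FROM products ORDER BY stock DESC LIMIT 5

Execution result:
name | stock
Keyboard | 159
Tablet | 143
Microphone | 139
Monitor | 124
Webcam | 66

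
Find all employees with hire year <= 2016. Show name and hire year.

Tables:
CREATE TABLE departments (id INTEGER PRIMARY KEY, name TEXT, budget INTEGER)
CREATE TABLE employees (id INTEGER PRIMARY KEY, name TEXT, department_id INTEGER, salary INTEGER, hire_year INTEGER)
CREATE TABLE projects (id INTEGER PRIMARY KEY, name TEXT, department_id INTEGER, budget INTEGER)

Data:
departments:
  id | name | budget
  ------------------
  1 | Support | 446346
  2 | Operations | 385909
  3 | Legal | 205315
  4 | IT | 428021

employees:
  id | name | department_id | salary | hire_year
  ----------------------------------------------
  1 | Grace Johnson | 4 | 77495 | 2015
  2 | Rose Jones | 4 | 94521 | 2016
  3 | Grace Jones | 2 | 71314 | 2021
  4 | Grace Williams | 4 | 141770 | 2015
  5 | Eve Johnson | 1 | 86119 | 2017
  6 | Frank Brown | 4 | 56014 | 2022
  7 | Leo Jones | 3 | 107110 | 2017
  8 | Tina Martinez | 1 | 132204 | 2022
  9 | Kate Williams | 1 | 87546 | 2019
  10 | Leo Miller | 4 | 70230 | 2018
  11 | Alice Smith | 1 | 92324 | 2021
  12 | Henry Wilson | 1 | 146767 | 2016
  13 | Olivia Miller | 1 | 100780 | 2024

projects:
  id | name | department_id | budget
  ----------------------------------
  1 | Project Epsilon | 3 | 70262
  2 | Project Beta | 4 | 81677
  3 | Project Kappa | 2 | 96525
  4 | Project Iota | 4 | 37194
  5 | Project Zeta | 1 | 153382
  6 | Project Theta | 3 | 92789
SELECT name, hire_year FROM employees WHERE hire_year <= 2016

Execution result:
name | hire_year
Grace Johnson | 2015
Rose Jones | 2016
Grace Williams | 2015
Henry Wilson | 2016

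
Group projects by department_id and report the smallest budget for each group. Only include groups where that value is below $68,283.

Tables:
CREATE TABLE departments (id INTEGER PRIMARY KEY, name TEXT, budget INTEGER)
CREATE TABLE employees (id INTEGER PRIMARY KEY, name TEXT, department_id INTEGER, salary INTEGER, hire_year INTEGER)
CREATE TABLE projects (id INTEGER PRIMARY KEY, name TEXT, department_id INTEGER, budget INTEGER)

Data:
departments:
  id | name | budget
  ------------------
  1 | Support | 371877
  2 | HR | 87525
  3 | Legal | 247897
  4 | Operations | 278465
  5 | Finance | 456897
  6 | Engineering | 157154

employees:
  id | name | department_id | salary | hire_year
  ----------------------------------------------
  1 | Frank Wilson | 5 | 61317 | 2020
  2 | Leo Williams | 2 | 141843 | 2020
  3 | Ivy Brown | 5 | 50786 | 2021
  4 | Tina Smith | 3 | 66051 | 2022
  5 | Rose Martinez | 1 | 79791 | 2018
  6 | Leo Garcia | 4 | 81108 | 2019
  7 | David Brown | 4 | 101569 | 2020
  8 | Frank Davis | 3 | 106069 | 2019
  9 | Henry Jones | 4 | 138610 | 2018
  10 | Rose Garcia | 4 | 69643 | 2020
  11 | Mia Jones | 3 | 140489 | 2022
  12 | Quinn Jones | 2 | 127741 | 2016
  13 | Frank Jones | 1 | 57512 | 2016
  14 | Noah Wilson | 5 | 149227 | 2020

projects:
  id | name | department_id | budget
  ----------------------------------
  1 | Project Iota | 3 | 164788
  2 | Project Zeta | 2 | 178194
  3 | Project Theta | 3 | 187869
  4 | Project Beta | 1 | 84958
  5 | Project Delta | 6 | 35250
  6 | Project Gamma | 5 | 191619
SELECT department_id, MIN(budget) AS min_budget FROM projects GROUP BY department_id HAVING MIN(budget) < 68283

Execution result:
department_id | min_budget
6 | 35250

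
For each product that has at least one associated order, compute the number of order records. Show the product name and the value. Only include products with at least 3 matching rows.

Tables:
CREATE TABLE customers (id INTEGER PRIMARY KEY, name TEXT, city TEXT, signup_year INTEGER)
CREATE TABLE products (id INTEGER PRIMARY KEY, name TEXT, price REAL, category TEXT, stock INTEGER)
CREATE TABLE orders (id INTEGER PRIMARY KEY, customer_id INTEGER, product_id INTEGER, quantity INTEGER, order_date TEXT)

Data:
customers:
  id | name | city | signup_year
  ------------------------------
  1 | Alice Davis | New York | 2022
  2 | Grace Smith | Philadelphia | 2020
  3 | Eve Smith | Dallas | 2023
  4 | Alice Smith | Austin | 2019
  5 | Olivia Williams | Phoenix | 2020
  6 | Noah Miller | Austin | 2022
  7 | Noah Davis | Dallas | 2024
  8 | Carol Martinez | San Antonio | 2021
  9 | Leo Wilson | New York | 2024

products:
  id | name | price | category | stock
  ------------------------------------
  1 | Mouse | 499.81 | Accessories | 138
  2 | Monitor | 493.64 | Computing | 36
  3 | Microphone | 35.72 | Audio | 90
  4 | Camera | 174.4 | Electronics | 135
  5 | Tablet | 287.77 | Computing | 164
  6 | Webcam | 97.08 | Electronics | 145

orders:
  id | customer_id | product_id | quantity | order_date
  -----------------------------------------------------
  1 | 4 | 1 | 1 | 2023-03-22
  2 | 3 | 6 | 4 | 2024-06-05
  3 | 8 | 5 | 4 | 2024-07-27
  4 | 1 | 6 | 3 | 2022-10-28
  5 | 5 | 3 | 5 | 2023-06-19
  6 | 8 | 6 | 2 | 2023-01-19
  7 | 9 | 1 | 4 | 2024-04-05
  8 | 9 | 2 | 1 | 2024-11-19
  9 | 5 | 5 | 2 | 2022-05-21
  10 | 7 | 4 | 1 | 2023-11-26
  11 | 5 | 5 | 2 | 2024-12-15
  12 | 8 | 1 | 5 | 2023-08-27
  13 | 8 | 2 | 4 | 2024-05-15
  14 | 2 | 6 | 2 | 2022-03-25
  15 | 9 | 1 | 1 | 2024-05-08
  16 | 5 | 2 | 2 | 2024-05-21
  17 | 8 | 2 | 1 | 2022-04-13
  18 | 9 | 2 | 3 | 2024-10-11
SELECT p.name, COUNT(*) AS n FROM orders c JOIN products p ON c.product_id = p.id GROUP BY p.id, p.name HAVING COUNT(*) >= 3

Execution result:
name | n
Mouse | 4
Monitor | 5
Tablet | 3
Webcam | 4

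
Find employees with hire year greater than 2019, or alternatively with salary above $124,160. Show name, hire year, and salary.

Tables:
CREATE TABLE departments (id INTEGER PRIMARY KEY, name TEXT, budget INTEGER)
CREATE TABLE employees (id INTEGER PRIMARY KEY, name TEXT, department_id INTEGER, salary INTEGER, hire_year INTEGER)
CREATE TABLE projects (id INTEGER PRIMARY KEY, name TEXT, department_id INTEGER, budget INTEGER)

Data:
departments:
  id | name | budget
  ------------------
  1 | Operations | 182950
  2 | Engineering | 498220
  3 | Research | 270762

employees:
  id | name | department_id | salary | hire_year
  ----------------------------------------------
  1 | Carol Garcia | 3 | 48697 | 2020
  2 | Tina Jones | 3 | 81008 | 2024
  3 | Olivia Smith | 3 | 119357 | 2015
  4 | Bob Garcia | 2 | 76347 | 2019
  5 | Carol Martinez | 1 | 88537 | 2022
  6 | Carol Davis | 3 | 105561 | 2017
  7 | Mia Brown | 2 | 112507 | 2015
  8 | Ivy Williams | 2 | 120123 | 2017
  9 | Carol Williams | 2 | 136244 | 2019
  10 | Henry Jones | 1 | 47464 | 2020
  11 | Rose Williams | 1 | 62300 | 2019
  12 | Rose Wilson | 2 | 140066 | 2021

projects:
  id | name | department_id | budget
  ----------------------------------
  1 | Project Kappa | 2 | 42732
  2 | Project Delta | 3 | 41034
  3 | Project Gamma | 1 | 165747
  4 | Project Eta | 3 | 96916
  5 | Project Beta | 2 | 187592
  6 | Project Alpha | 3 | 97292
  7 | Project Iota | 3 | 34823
SELECT name, hire_year, salary FROM employees WHERE hire_year > 2019 OR salary > 124160

Execution result:
name | hire_year | salary
Carol Garcia | 2020 | 48697
Tina Jones | 2024 | 81008
Carol Martinez | 2022 | 88537
Carol Williams | 2019 | 136244
Henry Jones | 2020 | 47464
Rose Wilson | 2021 | 140066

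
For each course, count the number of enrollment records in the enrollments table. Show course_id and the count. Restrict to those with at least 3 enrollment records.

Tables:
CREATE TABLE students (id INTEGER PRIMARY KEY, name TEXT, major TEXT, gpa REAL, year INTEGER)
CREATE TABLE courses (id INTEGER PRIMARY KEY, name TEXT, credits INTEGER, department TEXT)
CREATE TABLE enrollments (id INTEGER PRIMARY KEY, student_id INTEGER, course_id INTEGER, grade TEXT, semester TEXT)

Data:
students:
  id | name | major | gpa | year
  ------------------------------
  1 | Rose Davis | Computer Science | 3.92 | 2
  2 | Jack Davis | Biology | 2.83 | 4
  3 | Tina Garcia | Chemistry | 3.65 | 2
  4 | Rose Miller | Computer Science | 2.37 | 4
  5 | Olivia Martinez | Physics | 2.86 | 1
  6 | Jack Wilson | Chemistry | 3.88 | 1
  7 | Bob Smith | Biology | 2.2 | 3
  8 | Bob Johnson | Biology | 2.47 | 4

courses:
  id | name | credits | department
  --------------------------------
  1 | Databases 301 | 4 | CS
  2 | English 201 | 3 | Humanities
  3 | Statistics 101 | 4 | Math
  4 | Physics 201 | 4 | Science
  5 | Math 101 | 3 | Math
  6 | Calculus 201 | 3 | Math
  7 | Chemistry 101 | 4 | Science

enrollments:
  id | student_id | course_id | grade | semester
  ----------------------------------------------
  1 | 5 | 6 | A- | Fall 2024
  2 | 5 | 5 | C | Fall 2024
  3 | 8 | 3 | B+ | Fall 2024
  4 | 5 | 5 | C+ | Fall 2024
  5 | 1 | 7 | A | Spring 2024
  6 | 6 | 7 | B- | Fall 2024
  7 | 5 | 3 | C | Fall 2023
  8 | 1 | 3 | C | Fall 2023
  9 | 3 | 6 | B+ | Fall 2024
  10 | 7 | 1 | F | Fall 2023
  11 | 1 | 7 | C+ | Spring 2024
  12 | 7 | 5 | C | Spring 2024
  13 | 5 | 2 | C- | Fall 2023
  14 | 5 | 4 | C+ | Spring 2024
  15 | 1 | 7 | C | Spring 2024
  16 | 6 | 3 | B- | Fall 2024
SELECT course_id, COUNT(*) AS enrollment_count FROM enrollments GROUP BY course_id HAVING COUNT(*) >= 3

Execution result:
course_id | enrollment_count
3 | 4
5 | 3
7 | 4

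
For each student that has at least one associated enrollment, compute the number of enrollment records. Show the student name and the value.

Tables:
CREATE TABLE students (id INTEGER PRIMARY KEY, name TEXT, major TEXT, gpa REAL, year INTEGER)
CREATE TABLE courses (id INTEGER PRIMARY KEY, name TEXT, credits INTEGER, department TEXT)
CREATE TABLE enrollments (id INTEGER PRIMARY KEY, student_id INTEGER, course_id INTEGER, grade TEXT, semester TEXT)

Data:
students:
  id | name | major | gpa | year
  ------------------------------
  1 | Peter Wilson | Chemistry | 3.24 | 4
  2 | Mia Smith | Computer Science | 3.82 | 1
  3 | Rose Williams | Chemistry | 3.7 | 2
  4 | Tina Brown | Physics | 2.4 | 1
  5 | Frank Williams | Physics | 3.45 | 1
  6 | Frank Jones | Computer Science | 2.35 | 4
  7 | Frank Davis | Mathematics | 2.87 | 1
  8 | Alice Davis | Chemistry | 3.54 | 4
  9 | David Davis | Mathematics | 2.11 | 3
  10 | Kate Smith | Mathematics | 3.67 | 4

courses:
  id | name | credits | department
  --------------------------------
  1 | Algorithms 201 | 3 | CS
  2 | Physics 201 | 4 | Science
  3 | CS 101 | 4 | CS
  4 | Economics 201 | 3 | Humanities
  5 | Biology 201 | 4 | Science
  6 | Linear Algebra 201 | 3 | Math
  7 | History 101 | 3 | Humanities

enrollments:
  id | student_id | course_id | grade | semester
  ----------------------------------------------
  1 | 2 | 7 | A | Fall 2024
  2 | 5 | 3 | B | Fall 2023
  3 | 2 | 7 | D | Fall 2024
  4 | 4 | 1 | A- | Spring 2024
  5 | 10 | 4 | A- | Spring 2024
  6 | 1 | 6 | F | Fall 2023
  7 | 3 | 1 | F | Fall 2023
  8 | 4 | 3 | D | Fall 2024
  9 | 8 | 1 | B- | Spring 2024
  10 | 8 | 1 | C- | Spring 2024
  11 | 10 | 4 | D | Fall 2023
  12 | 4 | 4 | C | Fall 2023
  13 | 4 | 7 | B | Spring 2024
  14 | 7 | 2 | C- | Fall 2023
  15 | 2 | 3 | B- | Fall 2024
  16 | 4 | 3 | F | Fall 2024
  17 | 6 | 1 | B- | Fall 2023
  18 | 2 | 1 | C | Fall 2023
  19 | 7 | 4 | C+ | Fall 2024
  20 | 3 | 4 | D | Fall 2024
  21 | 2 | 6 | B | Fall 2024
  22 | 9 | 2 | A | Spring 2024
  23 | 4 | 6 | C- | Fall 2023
SELECT p.name, COUNT(*) AS n FROM enrollments c JOIN students p ON c.student_id = p.id GROUP BY p.id, p.name

Execution result:
name | n
Peter Wilson | 1
Mia Smith | 5
Rose Williams | 2
Tina Brown | 6
Frank Williams | 1
Frank Jones | 1
Frank Davis | 2
Alice Davis | 2
David Davis | 1
Kate Smith | 2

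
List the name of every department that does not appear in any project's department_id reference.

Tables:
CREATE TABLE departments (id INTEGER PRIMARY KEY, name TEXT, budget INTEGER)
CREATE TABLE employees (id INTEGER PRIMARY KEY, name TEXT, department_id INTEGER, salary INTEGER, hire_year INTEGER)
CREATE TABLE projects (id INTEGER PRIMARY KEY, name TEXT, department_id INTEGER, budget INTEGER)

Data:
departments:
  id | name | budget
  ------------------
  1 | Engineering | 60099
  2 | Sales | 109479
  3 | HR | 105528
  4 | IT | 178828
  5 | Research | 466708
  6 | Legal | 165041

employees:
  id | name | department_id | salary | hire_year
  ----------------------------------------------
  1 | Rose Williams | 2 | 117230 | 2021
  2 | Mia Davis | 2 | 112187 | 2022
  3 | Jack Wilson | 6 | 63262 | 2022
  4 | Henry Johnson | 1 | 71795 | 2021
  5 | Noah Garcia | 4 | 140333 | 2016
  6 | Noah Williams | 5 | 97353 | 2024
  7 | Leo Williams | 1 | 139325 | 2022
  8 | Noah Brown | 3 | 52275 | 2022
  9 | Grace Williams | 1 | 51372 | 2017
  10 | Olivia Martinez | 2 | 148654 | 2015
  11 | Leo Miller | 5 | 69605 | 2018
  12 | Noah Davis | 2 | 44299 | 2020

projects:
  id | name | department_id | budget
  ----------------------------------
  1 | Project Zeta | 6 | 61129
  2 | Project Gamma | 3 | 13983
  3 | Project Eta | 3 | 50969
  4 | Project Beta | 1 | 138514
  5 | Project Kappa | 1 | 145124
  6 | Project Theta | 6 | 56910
SELECT p.name FROM departments p LEFT JOIN projects c ON c.department_id = p.id WHERE c.id IS NULL

Execution result:
name
Sales
IT
Research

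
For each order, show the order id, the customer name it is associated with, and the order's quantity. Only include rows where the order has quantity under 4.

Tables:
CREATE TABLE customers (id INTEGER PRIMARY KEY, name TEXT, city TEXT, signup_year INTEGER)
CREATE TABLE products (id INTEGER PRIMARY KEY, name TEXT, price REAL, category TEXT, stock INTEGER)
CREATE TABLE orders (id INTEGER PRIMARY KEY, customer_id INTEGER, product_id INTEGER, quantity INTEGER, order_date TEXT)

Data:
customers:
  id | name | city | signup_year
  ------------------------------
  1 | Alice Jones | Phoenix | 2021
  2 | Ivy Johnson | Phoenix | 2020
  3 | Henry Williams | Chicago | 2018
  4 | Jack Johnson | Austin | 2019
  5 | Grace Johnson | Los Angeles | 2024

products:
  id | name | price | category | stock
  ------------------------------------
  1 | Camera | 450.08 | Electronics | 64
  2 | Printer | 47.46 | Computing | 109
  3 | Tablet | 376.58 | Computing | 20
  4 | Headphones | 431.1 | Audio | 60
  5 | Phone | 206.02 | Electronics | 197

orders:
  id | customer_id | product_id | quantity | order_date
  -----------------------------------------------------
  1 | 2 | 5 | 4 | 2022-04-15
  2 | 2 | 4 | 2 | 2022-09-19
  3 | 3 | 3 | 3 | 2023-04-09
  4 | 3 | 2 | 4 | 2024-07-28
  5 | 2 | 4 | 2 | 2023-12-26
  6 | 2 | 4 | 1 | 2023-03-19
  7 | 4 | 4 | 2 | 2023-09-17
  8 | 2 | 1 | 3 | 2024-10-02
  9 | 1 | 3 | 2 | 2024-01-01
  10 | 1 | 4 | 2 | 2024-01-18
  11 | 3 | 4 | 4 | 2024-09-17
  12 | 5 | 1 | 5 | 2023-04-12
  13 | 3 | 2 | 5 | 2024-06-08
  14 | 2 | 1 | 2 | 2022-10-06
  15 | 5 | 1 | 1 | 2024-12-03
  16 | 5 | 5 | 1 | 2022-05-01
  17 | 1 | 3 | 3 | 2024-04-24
SELECT c.id, p.name AS customer, c.quantity FROM orders c JOIN customers p ON c.customer_id = p.id WHERE c.quantity < 4

Execution result:
id | customer | quantity
2 | Ivy Johnson | 2
3 | Henry Williams | 3
5 | Ivy Johnson | 2
6 | Ivy Johnson | 1
7 | Jack Johnson | 2
8 | Ivy Johnson | 3
9 | Alice Jones | 2
10 | Alice Jones | 2
14 | Ivy Johnson | 2
15 | Grace Johnson | 1
16 | Grace Johnson | 1
17 | Alice Jones | 3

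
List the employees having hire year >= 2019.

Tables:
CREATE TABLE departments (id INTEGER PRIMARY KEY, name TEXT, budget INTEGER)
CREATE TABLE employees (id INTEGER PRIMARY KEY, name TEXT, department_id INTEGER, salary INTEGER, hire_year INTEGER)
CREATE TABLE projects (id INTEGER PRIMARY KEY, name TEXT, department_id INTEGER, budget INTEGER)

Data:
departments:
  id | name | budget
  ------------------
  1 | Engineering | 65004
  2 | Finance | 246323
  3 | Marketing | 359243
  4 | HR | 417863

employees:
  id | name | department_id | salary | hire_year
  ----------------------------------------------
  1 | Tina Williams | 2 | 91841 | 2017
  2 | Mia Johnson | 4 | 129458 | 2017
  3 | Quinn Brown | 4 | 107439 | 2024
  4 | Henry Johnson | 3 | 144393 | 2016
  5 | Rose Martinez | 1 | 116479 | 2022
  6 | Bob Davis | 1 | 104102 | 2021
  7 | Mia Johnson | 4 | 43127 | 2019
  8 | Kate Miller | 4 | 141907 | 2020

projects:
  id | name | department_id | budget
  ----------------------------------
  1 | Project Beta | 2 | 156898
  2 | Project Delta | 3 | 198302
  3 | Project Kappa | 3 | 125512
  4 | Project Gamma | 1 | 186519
SELECT name, hire_year FROM employees WHERE hire_year >= 2019

Execution result:
name | hire_year
Quinn Brown | 2024
Rose Martinez | 2022
Bob Davis | 2021
Mia Johnson | 2019
Kate Miller | 2020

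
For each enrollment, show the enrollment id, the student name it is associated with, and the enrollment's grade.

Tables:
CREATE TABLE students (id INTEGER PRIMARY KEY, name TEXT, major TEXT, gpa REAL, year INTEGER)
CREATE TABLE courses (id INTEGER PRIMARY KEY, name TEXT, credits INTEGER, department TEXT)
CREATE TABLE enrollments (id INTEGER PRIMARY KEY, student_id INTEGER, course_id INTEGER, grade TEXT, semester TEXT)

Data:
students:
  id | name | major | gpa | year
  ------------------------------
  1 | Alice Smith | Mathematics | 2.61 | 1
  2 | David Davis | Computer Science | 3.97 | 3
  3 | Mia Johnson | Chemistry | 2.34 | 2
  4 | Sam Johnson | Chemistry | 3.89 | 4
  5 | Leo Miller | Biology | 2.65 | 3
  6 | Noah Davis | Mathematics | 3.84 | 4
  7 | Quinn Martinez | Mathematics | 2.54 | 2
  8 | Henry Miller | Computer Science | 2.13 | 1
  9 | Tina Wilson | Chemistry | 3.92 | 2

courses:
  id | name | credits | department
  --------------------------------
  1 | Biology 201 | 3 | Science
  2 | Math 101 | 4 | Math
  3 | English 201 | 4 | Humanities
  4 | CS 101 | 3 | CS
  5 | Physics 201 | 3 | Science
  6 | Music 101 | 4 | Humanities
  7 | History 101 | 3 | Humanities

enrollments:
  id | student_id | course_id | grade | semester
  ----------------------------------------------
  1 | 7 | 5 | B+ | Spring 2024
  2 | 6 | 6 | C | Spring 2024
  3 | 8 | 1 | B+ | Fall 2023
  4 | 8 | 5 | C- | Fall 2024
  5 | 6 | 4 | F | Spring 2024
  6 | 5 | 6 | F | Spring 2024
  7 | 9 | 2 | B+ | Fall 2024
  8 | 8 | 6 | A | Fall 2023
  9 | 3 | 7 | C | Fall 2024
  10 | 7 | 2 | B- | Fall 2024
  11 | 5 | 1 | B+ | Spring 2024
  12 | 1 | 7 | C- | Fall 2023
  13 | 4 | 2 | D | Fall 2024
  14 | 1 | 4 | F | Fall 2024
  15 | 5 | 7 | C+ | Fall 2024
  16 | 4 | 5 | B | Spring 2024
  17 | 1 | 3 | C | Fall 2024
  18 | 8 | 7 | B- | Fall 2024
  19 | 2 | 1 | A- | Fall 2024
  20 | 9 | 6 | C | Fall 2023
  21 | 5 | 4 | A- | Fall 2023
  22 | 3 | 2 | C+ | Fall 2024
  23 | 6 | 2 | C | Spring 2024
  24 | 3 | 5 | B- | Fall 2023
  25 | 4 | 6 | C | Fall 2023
SELECT c.id, p.name AS student, c.grade FROM enrollments c JOIN students p ON c.student_id = p.id

Execution result:
id | student | grade
1 | Quinn Martinez | B+
2 | Noah Davis | C
3 | Henry Miller | B+
4 | Henry Miller | C-
5 | Noah Davis | F
6 | Leo Miller | F
7 | Tina Wilson | B+
8 | Henry Miller | A
9 | Mia Johnson | C
10 | Quinn Martinez | B-
11 | Leo Miller | B+
12 | Alice Smith | C-
13 | Sam Johnson | D
14 | Alice Smith | F
15 | Leo Miller | C+
16 | Sam Johnson | B
17 | Alice Smith | C
18 | Henry Miller | B-
19 | David Davis | A-
20 | Tina Wilson | C
21 | Leo Miller | A-
22 | Mia Johnson | C+
23 | Noah Davis | C
24 | Mia Johnson | B-
25 | Sam Johnson | C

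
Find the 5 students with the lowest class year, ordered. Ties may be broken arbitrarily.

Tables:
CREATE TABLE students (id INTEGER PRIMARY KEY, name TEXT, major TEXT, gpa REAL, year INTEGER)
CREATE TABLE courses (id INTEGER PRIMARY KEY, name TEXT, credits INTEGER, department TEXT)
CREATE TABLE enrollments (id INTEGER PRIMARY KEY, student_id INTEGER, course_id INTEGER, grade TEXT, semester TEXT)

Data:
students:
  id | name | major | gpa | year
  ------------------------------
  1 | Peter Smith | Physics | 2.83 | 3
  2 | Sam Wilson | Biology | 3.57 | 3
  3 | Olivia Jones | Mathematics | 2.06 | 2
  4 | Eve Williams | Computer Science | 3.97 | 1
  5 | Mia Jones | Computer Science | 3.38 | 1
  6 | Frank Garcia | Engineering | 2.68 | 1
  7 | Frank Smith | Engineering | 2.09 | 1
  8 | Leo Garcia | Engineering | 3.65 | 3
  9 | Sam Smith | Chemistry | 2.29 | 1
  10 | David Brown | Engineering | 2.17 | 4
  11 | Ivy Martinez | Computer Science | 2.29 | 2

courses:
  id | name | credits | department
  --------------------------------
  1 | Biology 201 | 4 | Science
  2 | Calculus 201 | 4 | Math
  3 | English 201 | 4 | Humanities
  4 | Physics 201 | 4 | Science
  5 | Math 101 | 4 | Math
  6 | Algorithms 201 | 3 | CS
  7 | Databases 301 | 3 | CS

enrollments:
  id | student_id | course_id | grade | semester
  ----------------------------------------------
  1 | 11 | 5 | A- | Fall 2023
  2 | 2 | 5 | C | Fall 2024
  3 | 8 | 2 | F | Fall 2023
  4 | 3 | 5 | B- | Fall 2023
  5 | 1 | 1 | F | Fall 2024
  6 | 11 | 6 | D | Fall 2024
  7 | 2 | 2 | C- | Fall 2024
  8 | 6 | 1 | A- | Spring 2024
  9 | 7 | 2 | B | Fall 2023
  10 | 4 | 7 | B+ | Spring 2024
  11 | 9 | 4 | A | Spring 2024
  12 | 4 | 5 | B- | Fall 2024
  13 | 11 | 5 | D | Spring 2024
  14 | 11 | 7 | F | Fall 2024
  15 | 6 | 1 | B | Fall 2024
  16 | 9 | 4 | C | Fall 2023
SELECT name, year FROM students ORDER BY year ASC LIMIT 5

Execution result:
name | year
Eve Williams | 1
Mia Jones | 1
Frank Garcia | 1
Frank Smith | 1
Sam Smith | 1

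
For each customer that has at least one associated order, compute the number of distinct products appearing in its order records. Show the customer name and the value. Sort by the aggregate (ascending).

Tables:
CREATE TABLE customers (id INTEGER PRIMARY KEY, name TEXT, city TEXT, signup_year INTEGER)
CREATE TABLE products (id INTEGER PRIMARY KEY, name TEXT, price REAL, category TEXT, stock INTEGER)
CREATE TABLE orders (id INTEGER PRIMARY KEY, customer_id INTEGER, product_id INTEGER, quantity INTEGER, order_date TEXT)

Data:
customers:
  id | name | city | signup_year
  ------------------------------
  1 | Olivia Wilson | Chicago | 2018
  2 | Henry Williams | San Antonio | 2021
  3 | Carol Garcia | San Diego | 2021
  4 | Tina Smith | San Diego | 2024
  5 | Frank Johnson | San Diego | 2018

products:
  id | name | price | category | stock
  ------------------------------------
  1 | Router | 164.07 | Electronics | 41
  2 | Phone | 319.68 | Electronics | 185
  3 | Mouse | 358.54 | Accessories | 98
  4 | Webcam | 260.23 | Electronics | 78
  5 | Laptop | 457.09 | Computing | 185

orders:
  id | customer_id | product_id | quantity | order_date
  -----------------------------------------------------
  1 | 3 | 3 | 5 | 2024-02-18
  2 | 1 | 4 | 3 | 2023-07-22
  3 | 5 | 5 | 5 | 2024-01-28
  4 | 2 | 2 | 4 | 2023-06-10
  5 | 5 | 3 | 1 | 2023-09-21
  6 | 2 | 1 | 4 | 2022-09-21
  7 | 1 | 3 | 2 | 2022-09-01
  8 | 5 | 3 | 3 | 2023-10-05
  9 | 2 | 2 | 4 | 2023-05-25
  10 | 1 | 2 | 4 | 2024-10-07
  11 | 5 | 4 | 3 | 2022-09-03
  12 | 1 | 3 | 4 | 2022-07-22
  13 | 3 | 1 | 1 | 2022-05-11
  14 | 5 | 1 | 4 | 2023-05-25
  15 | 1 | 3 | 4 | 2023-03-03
SELECT p.name, COUNT(DISTINCT c.product_id) AS distinct_product_count FROM orders c JOIN customers p ON c.customer_id = p.id GROUP BY p.id, p.name ORDER BY distinct_product_count ASC

Execution result:
name | distinct_product_count
Henry Williams | 2
Carol Garcia | 2
Olivia Wilson | 3
Frank Johnson | 4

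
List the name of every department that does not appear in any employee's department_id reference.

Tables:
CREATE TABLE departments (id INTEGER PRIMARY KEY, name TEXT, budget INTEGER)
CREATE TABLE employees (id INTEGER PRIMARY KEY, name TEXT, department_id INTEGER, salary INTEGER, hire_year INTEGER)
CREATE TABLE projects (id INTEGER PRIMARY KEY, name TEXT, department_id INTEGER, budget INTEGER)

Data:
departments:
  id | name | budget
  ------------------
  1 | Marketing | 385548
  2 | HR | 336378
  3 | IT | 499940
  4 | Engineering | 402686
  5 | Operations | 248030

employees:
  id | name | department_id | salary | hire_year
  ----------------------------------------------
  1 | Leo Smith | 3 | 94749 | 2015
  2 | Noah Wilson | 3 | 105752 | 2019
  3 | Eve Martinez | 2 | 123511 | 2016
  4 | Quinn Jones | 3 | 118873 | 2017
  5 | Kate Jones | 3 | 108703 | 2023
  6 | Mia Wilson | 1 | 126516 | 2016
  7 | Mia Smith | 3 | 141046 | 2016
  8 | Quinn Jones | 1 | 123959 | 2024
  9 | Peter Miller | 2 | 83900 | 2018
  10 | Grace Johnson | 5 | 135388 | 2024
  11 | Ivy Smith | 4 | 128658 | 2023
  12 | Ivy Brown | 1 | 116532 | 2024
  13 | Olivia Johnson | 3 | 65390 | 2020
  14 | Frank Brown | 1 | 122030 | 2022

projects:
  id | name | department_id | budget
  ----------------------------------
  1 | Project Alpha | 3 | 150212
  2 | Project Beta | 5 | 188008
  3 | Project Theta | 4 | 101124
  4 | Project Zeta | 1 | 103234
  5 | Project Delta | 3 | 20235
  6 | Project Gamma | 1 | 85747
SELECT p.name FROM departments p LEFT JOIN employees c ON c.department_id = p.id WHERE c.id IS NULL

Execution result:
(no rows)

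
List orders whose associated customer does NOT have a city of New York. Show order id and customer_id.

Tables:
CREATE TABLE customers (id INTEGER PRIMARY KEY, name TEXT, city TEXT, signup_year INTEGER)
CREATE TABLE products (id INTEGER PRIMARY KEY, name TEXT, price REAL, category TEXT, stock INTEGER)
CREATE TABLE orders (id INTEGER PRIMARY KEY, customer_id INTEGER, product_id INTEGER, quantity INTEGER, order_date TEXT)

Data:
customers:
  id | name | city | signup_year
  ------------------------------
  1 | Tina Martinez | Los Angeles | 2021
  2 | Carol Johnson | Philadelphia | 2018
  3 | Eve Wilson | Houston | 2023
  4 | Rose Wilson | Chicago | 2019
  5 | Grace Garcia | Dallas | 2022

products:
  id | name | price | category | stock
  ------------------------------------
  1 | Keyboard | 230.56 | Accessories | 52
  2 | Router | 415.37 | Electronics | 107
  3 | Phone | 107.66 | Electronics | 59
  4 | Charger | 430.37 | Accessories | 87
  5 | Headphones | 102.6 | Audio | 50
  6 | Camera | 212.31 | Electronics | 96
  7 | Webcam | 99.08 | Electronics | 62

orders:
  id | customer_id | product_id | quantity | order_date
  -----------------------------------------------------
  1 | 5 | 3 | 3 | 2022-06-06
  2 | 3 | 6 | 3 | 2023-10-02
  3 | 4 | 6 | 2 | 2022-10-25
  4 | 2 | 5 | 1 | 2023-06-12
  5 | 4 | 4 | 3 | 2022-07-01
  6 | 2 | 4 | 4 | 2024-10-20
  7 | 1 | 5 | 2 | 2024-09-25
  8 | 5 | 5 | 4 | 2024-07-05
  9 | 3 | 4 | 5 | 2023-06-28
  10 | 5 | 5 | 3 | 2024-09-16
SELECT id, customer_id FROM orders WHERE customer_id NOT IN (SELECT id FROM customers WHERE city = 'New York')

Execution result:
id | customer_id
1 | 5
2 | 3
3 | 4
4 | 2
5 | 4
6 | 2
7 | 1
8 | 5
9 | 3
10 | 5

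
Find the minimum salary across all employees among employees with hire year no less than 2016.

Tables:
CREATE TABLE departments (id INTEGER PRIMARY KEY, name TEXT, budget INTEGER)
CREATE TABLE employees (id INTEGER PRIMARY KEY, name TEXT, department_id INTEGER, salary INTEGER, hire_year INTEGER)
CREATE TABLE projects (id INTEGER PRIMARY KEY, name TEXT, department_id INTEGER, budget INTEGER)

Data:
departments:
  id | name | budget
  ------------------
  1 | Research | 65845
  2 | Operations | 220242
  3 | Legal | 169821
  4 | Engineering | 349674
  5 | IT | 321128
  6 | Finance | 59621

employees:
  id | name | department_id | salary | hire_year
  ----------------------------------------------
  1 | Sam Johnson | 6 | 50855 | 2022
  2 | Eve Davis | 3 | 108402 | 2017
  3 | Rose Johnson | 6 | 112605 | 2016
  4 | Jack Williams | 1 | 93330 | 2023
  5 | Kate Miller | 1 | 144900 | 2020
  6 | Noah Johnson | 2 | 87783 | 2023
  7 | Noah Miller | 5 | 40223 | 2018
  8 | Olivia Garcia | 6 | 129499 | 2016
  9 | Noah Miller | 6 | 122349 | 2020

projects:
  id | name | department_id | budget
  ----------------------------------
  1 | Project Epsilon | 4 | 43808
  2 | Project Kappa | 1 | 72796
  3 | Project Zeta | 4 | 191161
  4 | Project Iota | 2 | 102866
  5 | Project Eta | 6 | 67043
SELECT MIN(salary) FROM employees WHERE hire_year >= 2016

Execution result:
40223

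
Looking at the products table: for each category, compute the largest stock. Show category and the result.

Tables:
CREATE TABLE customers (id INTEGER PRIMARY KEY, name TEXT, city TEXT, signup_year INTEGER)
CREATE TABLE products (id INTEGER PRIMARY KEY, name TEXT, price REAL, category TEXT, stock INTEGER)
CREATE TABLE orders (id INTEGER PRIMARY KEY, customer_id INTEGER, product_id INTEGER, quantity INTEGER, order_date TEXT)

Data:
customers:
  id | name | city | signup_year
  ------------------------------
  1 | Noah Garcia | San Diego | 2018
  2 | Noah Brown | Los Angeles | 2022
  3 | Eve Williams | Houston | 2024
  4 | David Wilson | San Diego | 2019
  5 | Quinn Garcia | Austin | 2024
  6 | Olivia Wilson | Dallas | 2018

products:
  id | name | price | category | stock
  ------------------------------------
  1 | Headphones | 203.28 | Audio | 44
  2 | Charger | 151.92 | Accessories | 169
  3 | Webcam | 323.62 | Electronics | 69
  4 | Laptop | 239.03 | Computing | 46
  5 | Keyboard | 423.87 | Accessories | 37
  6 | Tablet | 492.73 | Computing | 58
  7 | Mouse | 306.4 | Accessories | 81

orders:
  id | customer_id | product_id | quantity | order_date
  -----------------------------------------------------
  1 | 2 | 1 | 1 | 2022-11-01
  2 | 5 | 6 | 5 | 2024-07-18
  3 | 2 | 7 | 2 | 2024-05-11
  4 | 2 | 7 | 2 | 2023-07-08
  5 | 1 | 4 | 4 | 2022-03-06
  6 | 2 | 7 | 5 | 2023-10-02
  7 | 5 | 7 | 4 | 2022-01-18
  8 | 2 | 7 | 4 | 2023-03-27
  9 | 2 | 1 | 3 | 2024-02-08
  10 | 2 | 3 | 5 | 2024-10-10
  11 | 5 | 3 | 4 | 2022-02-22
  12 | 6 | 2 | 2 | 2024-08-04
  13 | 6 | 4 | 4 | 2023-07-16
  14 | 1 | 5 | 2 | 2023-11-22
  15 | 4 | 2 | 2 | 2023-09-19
SELECT category, MAX(stock) AS max_stock FROM products GROUP BY category

Execution result:
category | max_stock
Accessories | 169
Audio | 44
Computing | 58
Electronics | 69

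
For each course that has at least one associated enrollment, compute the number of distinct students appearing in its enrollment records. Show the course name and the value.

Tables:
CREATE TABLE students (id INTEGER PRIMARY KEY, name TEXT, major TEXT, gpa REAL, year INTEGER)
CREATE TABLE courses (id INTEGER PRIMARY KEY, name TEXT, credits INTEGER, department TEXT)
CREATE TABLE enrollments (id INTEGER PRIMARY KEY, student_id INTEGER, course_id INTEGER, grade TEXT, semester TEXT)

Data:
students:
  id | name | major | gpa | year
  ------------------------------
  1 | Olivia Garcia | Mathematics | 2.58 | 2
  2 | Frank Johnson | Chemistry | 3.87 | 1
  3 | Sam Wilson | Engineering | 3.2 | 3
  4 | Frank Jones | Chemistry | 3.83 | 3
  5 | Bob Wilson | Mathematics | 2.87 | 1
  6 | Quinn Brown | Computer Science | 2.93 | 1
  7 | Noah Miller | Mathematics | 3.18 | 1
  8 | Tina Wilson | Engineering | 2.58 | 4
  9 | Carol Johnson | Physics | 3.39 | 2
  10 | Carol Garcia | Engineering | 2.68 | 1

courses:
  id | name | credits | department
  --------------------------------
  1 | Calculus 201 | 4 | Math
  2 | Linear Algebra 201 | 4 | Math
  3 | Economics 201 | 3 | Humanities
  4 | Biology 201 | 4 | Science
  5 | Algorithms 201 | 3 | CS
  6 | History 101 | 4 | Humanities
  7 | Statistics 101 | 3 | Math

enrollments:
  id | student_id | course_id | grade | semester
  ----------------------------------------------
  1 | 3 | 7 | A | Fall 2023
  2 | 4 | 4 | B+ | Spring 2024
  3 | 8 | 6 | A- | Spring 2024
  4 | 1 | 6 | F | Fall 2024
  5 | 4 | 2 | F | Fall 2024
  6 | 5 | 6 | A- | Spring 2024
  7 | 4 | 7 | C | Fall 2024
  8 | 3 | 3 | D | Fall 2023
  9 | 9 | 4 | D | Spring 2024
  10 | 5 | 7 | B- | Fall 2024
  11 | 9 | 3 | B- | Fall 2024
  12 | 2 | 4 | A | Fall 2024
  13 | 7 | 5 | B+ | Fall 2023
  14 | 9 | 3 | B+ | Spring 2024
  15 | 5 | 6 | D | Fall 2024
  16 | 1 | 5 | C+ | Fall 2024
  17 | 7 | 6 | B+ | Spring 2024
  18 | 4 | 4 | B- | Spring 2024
SELECT p.name, COUNT(DISTINCT c.student_id) AS distinct_student_count FROM enrollments c JOIN courses p ON c.course_id = p.id GROUP BY p.id, p.name

Execution result:
name | distinct_student_count
Linear Algebra 201 | 1
Economics 201 | 2
Biology 201 | 3
Algorithms 201 | 2
History 101 | 4
Statistics 101 | 3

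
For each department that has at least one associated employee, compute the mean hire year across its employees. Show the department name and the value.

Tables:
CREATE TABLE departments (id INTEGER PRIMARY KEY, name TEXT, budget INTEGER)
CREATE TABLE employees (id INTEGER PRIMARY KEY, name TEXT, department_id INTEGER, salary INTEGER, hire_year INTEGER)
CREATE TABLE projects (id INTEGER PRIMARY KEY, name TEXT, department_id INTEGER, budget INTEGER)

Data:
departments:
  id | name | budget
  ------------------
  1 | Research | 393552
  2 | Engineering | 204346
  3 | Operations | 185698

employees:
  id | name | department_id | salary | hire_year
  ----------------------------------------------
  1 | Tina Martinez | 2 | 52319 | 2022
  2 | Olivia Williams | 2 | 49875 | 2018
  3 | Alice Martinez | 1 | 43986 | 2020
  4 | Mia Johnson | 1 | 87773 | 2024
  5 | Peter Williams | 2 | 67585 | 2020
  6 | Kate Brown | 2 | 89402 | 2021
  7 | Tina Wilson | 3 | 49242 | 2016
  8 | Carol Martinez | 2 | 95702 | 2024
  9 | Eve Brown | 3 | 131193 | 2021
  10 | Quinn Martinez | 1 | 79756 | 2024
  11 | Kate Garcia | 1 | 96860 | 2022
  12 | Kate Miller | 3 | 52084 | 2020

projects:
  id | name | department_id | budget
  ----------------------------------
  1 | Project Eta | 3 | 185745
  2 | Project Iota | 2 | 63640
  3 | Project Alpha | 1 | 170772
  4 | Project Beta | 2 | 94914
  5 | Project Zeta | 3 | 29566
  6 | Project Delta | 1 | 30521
SELECT p.name, AVG(c.hire_year) AS avg_hire_year FROM employees c JOIN departments p ON c.department_id = p.id GROUP BY p.id, p.name

Execution result:
name | avg_hire_year
Research | 2022.50
Engineering | 2021.00
Operations | 2019.00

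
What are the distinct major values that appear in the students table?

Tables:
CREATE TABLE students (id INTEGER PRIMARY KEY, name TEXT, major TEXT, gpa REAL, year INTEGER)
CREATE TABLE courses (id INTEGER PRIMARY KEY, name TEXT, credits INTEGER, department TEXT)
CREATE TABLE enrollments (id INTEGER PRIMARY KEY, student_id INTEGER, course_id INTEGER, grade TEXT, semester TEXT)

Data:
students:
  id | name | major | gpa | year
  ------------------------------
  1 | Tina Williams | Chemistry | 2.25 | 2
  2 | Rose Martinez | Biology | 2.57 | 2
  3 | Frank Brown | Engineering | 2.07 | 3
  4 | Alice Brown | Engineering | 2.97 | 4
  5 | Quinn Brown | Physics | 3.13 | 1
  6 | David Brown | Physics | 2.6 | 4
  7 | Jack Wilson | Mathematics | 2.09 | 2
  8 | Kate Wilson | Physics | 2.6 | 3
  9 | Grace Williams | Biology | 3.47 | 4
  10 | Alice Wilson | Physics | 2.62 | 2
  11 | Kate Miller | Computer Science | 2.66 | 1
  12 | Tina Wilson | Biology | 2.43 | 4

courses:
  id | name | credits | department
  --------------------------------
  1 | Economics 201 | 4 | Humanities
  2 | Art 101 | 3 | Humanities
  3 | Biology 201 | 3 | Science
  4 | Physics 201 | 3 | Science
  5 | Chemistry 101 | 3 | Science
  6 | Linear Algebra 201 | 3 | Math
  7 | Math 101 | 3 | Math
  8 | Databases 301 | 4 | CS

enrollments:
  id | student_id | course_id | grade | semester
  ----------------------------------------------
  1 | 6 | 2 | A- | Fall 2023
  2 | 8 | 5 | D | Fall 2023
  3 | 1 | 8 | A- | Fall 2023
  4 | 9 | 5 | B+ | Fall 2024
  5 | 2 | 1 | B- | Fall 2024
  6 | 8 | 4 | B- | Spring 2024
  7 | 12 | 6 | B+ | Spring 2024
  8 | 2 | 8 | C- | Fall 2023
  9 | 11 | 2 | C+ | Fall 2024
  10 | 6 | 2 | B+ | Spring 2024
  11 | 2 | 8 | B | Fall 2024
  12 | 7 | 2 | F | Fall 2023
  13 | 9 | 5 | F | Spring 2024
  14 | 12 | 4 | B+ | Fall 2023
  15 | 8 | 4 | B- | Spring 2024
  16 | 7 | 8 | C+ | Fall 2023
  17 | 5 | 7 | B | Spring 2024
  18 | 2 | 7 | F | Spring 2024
SELECT DISTINCT major FROM students

Execution result:
major
Chemistry
Biology
Engineering
Physics
Mathematics
Computer Science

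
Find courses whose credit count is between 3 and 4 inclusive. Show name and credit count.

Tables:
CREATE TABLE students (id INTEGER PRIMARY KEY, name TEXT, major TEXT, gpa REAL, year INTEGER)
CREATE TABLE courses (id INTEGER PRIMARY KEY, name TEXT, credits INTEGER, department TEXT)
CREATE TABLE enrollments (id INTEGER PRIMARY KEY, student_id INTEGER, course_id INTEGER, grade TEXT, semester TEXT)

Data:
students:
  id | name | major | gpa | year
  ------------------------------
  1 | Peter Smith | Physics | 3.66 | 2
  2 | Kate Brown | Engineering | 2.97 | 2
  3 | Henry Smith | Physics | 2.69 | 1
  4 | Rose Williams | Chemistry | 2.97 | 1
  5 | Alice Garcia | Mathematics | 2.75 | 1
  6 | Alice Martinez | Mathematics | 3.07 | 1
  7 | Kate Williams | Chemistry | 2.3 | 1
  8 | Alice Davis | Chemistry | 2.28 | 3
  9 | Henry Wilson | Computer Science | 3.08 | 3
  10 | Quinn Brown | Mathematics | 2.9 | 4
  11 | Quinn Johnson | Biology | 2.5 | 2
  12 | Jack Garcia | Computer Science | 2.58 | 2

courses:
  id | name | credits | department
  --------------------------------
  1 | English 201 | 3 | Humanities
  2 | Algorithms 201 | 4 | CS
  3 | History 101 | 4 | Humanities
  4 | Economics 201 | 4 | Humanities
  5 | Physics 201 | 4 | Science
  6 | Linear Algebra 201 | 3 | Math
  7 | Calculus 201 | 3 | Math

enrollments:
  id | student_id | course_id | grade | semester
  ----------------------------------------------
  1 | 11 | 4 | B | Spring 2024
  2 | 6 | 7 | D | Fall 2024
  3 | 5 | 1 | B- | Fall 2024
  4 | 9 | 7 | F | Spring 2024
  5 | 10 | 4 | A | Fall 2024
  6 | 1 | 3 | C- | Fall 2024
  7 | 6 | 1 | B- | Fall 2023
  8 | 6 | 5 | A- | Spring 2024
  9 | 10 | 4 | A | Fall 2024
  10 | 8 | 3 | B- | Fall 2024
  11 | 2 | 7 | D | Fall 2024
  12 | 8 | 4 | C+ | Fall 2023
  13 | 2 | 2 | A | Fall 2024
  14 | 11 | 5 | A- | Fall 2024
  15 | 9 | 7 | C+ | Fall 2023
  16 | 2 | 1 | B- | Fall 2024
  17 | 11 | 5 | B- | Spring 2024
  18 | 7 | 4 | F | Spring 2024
SELECT name, credits FROM courses WHERE credits BETWEEN 3 AND 4

Execution result:
name | credits
English 201 | 3
Algorithms 201 | 4
History 101 | 4
Economics 201 | 4
Physics 201 | 4
Linear Algebra 201 | 3
Calculus 201 | 3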